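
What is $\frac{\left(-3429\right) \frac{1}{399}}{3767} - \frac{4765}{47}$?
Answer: $- \frac{2387371136}{23547517} \approx -101.39$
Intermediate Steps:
$\frac{\left(-3429\right) \frac{1}{399}}{3767} - \frac{4765}{47} = \left(-3429\right) \frac{1}{399} \cdot \frac{1}{3767} - \frac{4765}{47} = \left(- \frac{1143}{133}\right) \frac{1}{3767} - \frac{4765}{47} = - \frac{1143}{501011} - \frac{4765}{47} = - \frac{2387371136}{23547517}$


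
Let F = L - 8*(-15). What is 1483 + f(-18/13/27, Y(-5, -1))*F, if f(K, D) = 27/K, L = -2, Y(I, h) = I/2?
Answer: -60644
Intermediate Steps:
Y(I, h) = I/2 (Y(I, h) = I*(½) = I/2)
F = 118 (F = -2 - 8*(-15) = -2 + 120 = 118)
1483 + f(-18/13/27, Y(-5, -1))*F = 1483 + (27/((-18/13/27)))*118 = 1483 + (27/((-18*1/13*(1/27))))*118 = 1483 + (27/((-18/13*1/27)))*118 = 1483 + (27/(-2/39))*118 = 1483 + (27*(-39/2))*118 = 1483 - 1053/2*118 = 1483 - 62127 = -60644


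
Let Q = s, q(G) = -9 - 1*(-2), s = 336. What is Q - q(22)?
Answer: 343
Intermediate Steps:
q(G) = -7 (q(G) = -9 + 2 = -7)
Q = 336
Q - q(22) = 336 - 1*(-7) = 336 + 7 = 343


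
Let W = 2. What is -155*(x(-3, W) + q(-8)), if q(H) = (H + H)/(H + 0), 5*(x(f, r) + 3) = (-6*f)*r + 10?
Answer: -1271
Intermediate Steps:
x(f, r) = -1 - 6*f*r/5 (x(f, r) = -3 + ((-6*f)*r + 10)/5 = -3 + (-6*f*r + 10)/5 = -3 + (10 - 6*f*r)/5 = -3 + (2 - 6*f*r/5) = -1 - 6*f*r/5)
q(H) = 2 (q(H) = (2*H)/H = 2)
-155*(x(-3, W) + q(-8)) = -155*((-1 - 6/5*(-3)*2) + 2) = -155*((-1 + 36/5) + 2) = -155*(31/5 + 2) = -155*41/5 = -1271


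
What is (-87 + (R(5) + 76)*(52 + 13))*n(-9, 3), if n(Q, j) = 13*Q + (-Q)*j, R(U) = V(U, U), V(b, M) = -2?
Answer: -425070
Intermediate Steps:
R(U) = -2
n(Q, j) = 13*Q - Q*j
(-87 + (R(5) + 76)*(52 + 13))*n(-9, 3) = (-87 + (-2 + 76)*(52 + 13))*(-9*(13 - 1*3)) = (-87 + 74*65)*(-9*(13 - 3)) = (-87 + 4810)*(-9*10) = 4723*(-90) = -425070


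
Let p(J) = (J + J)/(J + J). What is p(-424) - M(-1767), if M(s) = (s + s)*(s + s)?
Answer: -12489155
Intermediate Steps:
M(s) = 4*s**2 (M(s) = (2*s)*(2*s) = 4*s**2)
p(J) = 1 (p(J) = (2*J)/((2*J)) = (2*J)*(1/(2*J)) = 1)
p(-424) - M(-1767) = 1 - 4*(-1767)**2 = 1 - 4*3122289 = 1 - 1*12489156 = 1 - 12489156 = -12489155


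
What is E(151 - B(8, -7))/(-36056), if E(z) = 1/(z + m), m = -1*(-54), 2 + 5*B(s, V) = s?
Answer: -5/36741064 ≈ -1.3609e-7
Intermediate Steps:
B(s, V) = -⅖ + s/5
m = 54
E(z) = 1/(54 + z) (E(z) = 1/(z + 54) = 1/(54 + z))
E(151 - B(8, -7))/(-36056) = 1/((54 + (151 - (-⅖ + (⅕)*8)))*(-36056)) = -1/36056/(54 + (151 - (-⅖ + 8/5))) = -1/36056/(54 + (151 - 1*6/5)) = -1/36056/(54 + (151 - 6/5)) = -1/36056/(54 + 749/5) = -1/36056/(1019/5) = (5/1019)*(-1/36056) = -5/36741064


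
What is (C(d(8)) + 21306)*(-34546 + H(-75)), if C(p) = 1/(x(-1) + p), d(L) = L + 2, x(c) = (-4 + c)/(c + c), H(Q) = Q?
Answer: -18440944892/25 ≈ -7.3764e+8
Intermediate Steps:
x(c) = (-4 + c)/(2*c) (x(c) = (-4 + c)/((2*c)) = (-4 + c)*(1/(2*c)) = (-4 + c)/(2*c))
d(L) = 2 + L
C(p) = 1/(5/2 + p) (C(p) = 1/((½)*(-4 - 1)/(-1) + p) = 1/((½)*(-1)*(-5) + p) = 1/(5/2 + p))
(C(d(8)) + 21306)*(-34546 + H(-75)) = (2/(5 + 2*(2 + 8)) + 21306)*(-34546 - 75) = (2/(5 + 2*10) + 21306)*(-34621) = (2/(5 + 20) + 21306)*(-34621) = (2/25 + 21306)*(-34621) = (532652/25)*(-34621) = -18440944892/25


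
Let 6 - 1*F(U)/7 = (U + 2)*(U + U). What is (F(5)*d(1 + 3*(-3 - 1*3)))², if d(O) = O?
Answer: 58003456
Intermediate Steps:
F(U) = 42 - 14*U*(2 + U) (F(U) = 42 - 7*(U + 2)*(U + U) = 42 - 7*(2 + U)*2*U = 42 - 14*U*(2 + U))
(F(5)*d(1 + 3*(-3 - 1*3)))² = ((42 - 28*5 - 14*5²)*(1 + 3*(-3 - 1*3)))² = ((42 - 140 - 14*25)*(1 + 3*(-3 - 3)))² = ((42 - 140 - 350)*(1 + 3*(-6)))² = (-448*(1 - 18))² = (-448*(-17))² = 7616² = 58003456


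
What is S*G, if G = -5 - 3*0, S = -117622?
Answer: 588110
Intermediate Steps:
G = -5 (G = -5 + 0 = -5)
S*G = -117622*(-5) = 588110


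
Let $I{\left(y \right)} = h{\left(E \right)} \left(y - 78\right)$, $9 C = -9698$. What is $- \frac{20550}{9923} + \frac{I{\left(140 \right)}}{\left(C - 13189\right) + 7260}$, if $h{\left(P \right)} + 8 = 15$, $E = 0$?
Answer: $- \frac{1334621688}{625734457} \approx -2.1329$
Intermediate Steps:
$C = - \frac{9698}{9}$ ($C = \frac{1}{9} \left(-9698\right) = - \frac{9698}{9} \approx -1077.6$)
$h{\left(P \right)} = 7$ ($h{\left(P \right)} = -8 + 15 = 7$)
$I{\left(y \right)} = -546 + 7 y$ ($I{\left(y \right)} = 7 \left(y - 78\right) = 7 \left(-78 + y\right) = -546 + 7 y$)
$- \frac{20550}{9923} + \frac{I{\left(140 \right)}}{\left(C - 13189\right) + 7260} = - \frac{20550}{9923} + \frac{-546 + 7 \cdot 140}{\left(- \frac{9698}{9} - 13189\right) + 7260} = \left(-20550\right) \frac{1}{9923} + \frac{-546 + 980}{- \frac{128399}{9} + 7260} = - \frac{20550}{9923} + \frac{434}{- \frac{63059}{9}} = - \frac{20550}{9923} + 434 \left(- \frac{9}{63059}\right) = - \frac{20550}{9923} - \frac{3906}{63059} = - \frac{1334621688}{625734457}$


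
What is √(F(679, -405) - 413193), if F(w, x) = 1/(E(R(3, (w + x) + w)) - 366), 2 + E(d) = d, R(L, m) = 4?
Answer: I*√13686605023/182 ≈ 642.8*I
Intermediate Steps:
E(d) = -2 + d
F(w, x) = -1/364 (F(w, x) = 1/((-2 + 4) - 366) = 1/(2 - 366) = 1/(-364) = -1/364)
√(F(679, -405) - 413193) = √(-1/364 - 413193) = √(-150402253/364) = I*√13686605023/182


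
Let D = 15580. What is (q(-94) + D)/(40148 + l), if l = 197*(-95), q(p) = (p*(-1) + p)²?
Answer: 15580/21433 ≈ 0.72692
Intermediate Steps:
q(p) = 0 (q(p) = (-p + p)² = 0² = 0)
l = -18715
(q(-94) + D)/(40148 + l) = (0 + 15580)/(40148 - 18715) = 15580/21433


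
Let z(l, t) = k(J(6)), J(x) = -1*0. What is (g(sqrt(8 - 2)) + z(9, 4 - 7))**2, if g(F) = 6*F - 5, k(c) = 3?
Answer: 220 - 24*sqrt(6) ≈ 161.21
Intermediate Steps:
J(x) = 0
g(F) = -5 + 6*F
z(l, t) = 3
(g(sqrt(8 - 2)) + z(9, 4 - 7))**2 = ((-5 + 6*sqrt(8 - 2)) + 3)**2 = ((-5 + 6*sqrt(6)) + 3)**2 = (-2 + 6*sqrt(6))**2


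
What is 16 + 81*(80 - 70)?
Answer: 826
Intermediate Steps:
16 + 81*(80 - 70) = 16 + 81*10 = 16 + 810 = 826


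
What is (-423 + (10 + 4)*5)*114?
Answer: -40242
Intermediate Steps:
(-423 + (10 + 4)*5)*114 = (-423 + 14*5)*114 = (-423 + 70)*114 = -353*114 = -40242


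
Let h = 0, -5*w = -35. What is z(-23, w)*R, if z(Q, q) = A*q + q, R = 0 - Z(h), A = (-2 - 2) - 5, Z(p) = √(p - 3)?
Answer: 56*I*√3 ≈ 96.995*I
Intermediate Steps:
w = 7 (w = -⅕*(-35) = 7)
Z(p) = √(-3 + p)
A = -9 (A = -4 - 5 = -9)
R = -I*√3 (R = 0 - √(-3 + 0) = 0 - √(-3) = 0 - I*√3 = -I*√3 ≈ -1.732*I)
z(Q, q) = -8*q (z(Q, q) = -9*q + q = -8*q)
z(-23, w)*R = (-8*7)*(-I*√3) = -(-56)*I*√3 = 56*I*√3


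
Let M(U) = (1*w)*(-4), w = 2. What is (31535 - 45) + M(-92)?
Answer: 31482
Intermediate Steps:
M(U) = -8 (M(U) = (1*2)*(-4) = 2*(-4) = -8)
(31535 - 45) + M(-92) = (31535 - 45) - 8 = 31490 - 8 = 31482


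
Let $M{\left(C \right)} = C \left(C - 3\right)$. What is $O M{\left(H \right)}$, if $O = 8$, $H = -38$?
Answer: $12464$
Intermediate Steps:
$M{\left(C \right)} = C \left(-3 + C\right)$
$O M{\left(H \right)} = 8 \left(- 38 \left(-3 - 38\right)\right) = 8 \left(\left(-38\right) \left(-41\right)\right) = 8 \cdot 1558 = 12464$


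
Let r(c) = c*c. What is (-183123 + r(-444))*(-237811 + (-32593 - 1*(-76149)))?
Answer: -2722095315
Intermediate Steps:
r(c) = c²
(-183123 + r(-444))*(-237811 + (-32593 - 1*(-76149))) = (-183123 + (-444)²)*(-237811 + (-32593 - 1*(-76149))) = (-183123 + 197136)*(-237811 + (-32593 + 76149)) = 14013*(-237811 + 43556) = 14013*(-194255) = -2722095315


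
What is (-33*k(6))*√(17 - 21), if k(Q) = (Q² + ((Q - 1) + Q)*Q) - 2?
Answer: -6600*I ≈ -6600.0*I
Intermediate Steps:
k(Q) = -2 + Q² + Q*(-1 + 2*Q) (k(Q) = (Q² + ((-1 + Q) + Q)*Q) - 2 = (Q² + (-1 + 2*Q)*Q) - 2 = (Q² + Q*(-1 + 2*Q)) - 2 = -2 + Q² + Q*(-1 + 2*Q))
(-33*k(6))*√(17 - 21) = (-33*(-2 - 1*6 + 3*6²))*√(17 - 21) = (-33*(-2 - 6 + 3*36))*√(-4) = (-33*(-2 - 6 + 108))*(2*I) = (-33*100)*(2*I) = -6600*I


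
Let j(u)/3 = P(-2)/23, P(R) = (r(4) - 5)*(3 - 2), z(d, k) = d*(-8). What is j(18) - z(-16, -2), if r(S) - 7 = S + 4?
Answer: -2914/23 ≈ -126.70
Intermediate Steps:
r(S) = 11 + S (r(S) = 7 + (S + 4) = 7 + (4 + S) = 11 + S)
z(d, k) = -8*d
P(R) = 10 (P(R) = ((11 + 4) - 5)*(3 - 2) = (15 - 5)*1 = 10*1 = 10)
j(u) = 30/23 (j(u) = 3*(10/23) = 30/23)
j(18) - z(-16, -2) = 30/23 - (-8)*(-16) = 30/23 - 1*128 = 30/23 - 128 = -2914/23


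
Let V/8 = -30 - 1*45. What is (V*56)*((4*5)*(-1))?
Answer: 672000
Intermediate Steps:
V = -600 (V = 8*(-30 - 1*45) = 8*(-30 - 45) = 8*(-75) = -600)
(V*56)*((4*5)*(-1)) = (-600*56)*((4*5)*(-1)) = -672000*(-1) = -33600*(-20) = 672000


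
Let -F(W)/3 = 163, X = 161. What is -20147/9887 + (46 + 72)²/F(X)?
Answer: -147518471/4834743 ≈ -30.512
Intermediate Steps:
F(W) = -489 (F(W) = -3*163 = -489)
-20147/9887 + (46 + 72)²/F(X) = -20147/9887 + (46 + 72)²/(-489) = -20147*1/9887 + 118²*(-1/489) = -20147/9887 + 13924*(-1/489) = -20147/9887 - 13924/489 = -147518471/4834743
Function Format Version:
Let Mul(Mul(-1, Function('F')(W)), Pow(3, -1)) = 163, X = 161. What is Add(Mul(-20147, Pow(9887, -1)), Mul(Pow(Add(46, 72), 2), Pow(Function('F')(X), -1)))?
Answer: Rational(-147518471, 4834743) ≈ -30.512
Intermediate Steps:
Function('F')(W) = -489 (Function('F')(W) = Mul(-3, 163) = -489)
Add(Mul(-20147, Pow(9887, -1)), Mul(Pow(Add(46, 72), 2), Pow(Function('F')(X), -1))) = Add(Mul(-20147, Pow(9887, -1)), Mul(Pow(Add(46, 72), 2), Pow(-489, -1))) = Add(Mul(-20147, Rational(1, 9887)), Mul(Pow(118, 2), Rational(-1, 489))) = Add(Rational(-20147, 9887), Mul(13924, Rational(-1, 489))) = Add(Rational(-20147, 9887), Rational(-13924, 489)) = Rational(-147518471, 4834743)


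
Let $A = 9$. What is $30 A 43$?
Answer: $11610$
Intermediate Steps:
$30 A 43 = 30 \cdot 9 \cdot 43 = 270 \cdot 43 = 11610$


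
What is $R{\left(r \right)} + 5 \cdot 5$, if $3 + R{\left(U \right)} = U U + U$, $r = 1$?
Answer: $24$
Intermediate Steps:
$R{\left(U \right)} = -3 + U + U^{2}$ ($R{\left(U \right)} = -3 + \left(U U + U\right) = -3 + \left(U^{2} + U\right) = -3 + \left(U + U^{2}\right) = -3 + U + U^{2}$)
$R{\left(r \right)} + 5 \cdot 5 = \left(-3 + 1 + 1^{2}\right) + 5 \cdot 5 = \left(-3 + 1 + 1\right) + 25 = -1 + 25 = 24$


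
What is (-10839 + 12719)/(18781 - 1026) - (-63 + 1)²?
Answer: -13649668/3551 ≈ -3843.9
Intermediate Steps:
(-10839 + 12719)/(18781 - 1026) - (-63 + 1)² = 1880/17755 - 1*(-62)² = 1880*(1/17755) - 1*3844 = 376/3551 - 3844 = -13649668/3551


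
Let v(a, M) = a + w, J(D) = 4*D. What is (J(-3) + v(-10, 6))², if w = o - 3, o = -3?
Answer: 784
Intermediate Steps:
w = -6 (w = -3 - 3 = -6)
v(a, M) = -6 + a (v(a, M) = a - 6 = -6 + a)
(J(-3) + v(-10, 6))² = (4*(-3) + (-6 - 10))² = (-12 - 16)² = (-28)² = 784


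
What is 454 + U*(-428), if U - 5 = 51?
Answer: -23514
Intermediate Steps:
U = 56 (U = 5 + 51 = 56)
454 + U*(-428) = 454 + 56*(-428) = 454 - 23968 = -23514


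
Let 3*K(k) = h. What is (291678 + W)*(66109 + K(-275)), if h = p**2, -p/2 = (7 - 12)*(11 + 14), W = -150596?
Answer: 36797994814/3 ≈ 1.2266e+10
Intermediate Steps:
p = 250 (p = -2*(7 - 12)*(11 + 14) = -(-10)*25 = -2*(-125) = 250)
h = 62500 (h = 250**2 = 62500)
K(k) = 62500/3 (K(k) = (1/3)*62500 = 62500/3)
(291678 + W)*(66109 + K(-275)) = (291678 - 150596)*(66109 + 62500/3) = 141082*(260827/3) = 36797994814/3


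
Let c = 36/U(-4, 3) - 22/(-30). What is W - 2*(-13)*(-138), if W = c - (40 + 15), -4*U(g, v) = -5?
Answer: -54202/15 ≈ -3613.5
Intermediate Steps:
U(g, v) = 5/4 (U(g, v) = -¼*(-5) = 5/4)
c = 443/15 (c = 36/(5/4) - 22/(-30) = 36*(⅘) - 22*(-1/30) = 144/5 + 11/15 = 443/15 ≈ 29.533)
W = -382/15 (W = 443/15 - (40 + 15) = 443/15 - 1*55 = 443/15 - 55 = -382/15 ≈ -25.467)
W - 2*(-13)*(-138) = -382/15 - 2*(-13)*(-138) = -382/15 + 26*(-138) = -382/15 - 3588 = -54202/15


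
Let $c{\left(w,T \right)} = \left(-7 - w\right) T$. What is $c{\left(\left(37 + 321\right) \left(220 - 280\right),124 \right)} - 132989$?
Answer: $2529663$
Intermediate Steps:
$c{\left(w,T \right)} = T \left(-7 - w\right)$
$c{\left(\left(37 + 321\right) \left(220 - 280\right),124 \right)} - 132989 = \left(-1\right) 124 \left(7 + \left(37 + 321\right) \left(220 - 280\right)\right) - 132989 = \left(-1\right) 124 \left(7 + 358 \left(-60\right)\right) - 132989 = \left(-1\right) 124 \left(7 - 21480\right) - 132989 = \left(-1\right) 124 \left(-21473\right) - 132989 = 2662652 - 132989 = 2529663$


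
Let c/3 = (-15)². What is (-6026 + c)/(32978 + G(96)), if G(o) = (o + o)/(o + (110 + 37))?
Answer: -433431/2671282 ≈ -0.16226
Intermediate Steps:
G(o) = 2*o/(147 + o) (G(o) = (2*o)/(o + 147) = (2*o)/(147 + o) = 2*o/(147 + o))
c = 675 (c = 3*(-15)² = 3*225 = 675)
(-6026 + c)/(32978 + G(96)) = (-6026 + 675)/(32978 + 2*96/(147 + 96)) = -5351/(32978 + 2*96/243) = -5351/(32978 + 2*96*(1/243)) = -5351/(32978 + 64/81) = -5351/2671282/81 = -5351*81/2671282 = -433431/2671282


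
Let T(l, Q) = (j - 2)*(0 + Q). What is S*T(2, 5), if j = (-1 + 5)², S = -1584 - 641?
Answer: -155750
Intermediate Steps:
S = -2225
j = 16 (j = 4² = 16)
T(l, Q) = 14*Q (T(l, Q) = (16 - 2)*(0 + Q) = 14*Q)
S*T(2, 5) = -31150*5 = -2225*70 = -155750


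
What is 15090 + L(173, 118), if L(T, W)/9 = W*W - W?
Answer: 139344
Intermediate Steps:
L(T, W) = -9*W + 9*W² (L(T, W) = 9*(W*W - W) = 9*(W² - W) = -9*W + 9*W²)
15090 + L(173, 118) = 15090 + 9*118*(-1 + 118) = 15090 + 9*118*117 = 15090 + 124254 = 139344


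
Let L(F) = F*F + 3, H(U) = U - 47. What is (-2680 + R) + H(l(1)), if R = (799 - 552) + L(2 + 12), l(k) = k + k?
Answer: -2279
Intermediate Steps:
l(k) = 2*k
H(U) = -47 + U
L(F) = 3 + F² (L(F) = F² + 3 = 3 + F²)
R = 446 (R = (799 - 552) + (3 + (2 + 12)²) = 247 + (3 + 14²) = 247 + (3 + 196) = 247 + 199 = 446)
(-2680 + R) + H(l(1)) = (-2680 + 446) + (-47 + 2*1) = -2234 + (-47 + 2) = -2234 - 45 = -2279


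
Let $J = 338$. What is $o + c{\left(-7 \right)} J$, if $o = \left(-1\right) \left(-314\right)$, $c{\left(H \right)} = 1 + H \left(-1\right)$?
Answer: $3018$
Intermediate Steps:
$c{\left(H \right)} = 1 - H$
$o = 314$
$o + c{\left(-7 \right)} J = 314 + \left(1 - -7\right) 338 = 314 + \left(1 + 7\right) 338 = 314 + 8 \cdot 338 = 314 + 2704 = 3018$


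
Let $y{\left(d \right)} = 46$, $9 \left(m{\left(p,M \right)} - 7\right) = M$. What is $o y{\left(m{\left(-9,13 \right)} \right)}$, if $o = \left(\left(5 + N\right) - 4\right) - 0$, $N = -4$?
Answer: $-138$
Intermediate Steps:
$m{\left(p,M \right)} = 7 + \frac{M}{9}$
$o = -3$ ($o = \left(\left(5 - 4\right) - 4\right) - 0 = \left(1 - 4\right) + 0 = -3 + 0 = -3$)
$o y{\left(m{\left(-9,13 \right)} \right)} = \left(-3\right) 46 = -138$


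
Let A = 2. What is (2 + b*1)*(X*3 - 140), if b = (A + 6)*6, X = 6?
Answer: -6100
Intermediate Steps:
b = 48 (b = (2 + 6)*6 = 8*6 = 48)
(2 + b*1)*(X*3 - 140) = (2 + 48*1)*(6*3 - 140) = (2 + 48)*(18 - 140) = 50*(-122) = -6100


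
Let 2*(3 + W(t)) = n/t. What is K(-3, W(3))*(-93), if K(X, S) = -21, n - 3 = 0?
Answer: 1953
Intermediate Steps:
n = 3 (n = 3 + 0 = 3)
W(t) = -3 + 3/(2*t) (W(t) = -3 + (3/t)/2 = -3 + 3/(2*t))
K(-3, W(3))*(-93) = -21*(-93) = 1953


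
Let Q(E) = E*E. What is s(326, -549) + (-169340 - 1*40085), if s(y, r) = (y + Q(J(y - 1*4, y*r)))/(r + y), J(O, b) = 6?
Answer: -46702137/223 ≈ -2.0943e+5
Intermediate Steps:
Q(E) = E²
s(y, r) = (36 + y)/(r + y) (s(y, r) = (y + 6²)/(r + y) = (y + 36)/(r + y) = (36 + y)/(r + y))
s(326, -549) + (-169340 - 1*40085) = (36 + 326)/(-549 + 326) + (-169340 - 1*40085) = 362/(-223) + (-169340 - 40085) = -1/223*362 - 209425 = -362/223 - 209425 = -46702137/223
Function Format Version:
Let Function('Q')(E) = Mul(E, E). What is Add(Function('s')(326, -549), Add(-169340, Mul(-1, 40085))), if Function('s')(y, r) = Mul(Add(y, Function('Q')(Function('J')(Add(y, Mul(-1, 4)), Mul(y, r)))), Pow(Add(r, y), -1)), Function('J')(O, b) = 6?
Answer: Rational(-46702137, 223) ≈ -2.0943e+5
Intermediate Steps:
Function('Q')(E) = Pow(E, 2)
Function('s')(y, r) = Mul(Pow(Add(r, y), -1), Add(36, y)) (Function('s')(y, r) = Mul(Add(y, Pow(6, 2)), Pow(Add(r, y), -1)) = Mul(Add(y, 36), Pow(Add(r, y), -1)) = Mul(Add(36, y), Pow(Add(r, y), -1)) = Mul(Pow(Add(r, y), -1), Add(36, y)))
Add(Function('s')(326, -549), Add(-169340, Mul(-1, 40085))) = Add(Mul(Pow(Add(-549, 326), -1), Add(36, 326)), Add(-169340, Mul(-1, 40085))) = Add(Mul(Pow(-223, -1), 362), Add(-169340, -40085)) = Add(Mul(Rational(-1, 223), 362), -209425) = Add(Rational(-362, 223), -209425) = Rational(-46702137, 223)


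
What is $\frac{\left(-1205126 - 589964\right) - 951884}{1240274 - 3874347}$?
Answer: $\frac{2746974}{2634073} \approx 1.0429$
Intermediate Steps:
$\frac{\left(-1205126 - 589964\right) - 951884}{1240274 - 3874347} = \frac{-1795090 - 951884}{-2634073} = \left(-2746974\right) \left(- \frac{1}{2634073}\right) = \frac{2746974}{2634073}$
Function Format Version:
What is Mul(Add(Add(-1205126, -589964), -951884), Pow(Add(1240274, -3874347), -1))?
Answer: Rational(2746974, 2634073) ≈ 1.0429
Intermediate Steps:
Mul(Add(Add(-1205126, -589964), -951884), Pow(Add(1240274, -3874347), -1)) = Mul(Add(-1795090, -951884), Pow(-2634073, -1)) = Mul(-2746974, Rational(-1, 2634073)) = Rational(2746974, 2634073)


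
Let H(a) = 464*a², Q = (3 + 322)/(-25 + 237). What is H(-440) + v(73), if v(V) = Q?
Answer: 19044045125/212 ≈ 8.9830e+7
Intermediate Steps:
Q = 325/212 ≈ 1.5330
v(V) = 325/212
H(-440) + v(73) = 464*(-440)² + 325/212 = 464*193600 + 325/212 = 89830400 + 325/212 = 19044045125/212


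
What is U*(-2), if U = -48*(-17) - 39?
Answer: -1554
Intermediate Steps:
U = 777 (U = 816 - 39 = 777)
U*(-2) = 777*(-2) = -1554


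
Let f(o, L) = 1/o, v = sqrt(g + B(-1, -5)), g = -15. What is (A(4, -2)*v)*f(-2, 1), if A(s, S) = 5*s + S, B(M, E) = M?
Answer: -36*I ≈ -36.0*I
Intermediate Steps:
A(s, S) = S + 5*s
v = 4*I (v = sqrt(-15 - 1) = sqrt(-16) = 4*I ≈ 4.0*I)
(A(4, -2)*v)*f(-2, 1) = ((-2 + 5*4)*(4*I))/(-2) = ((-2 + 20)*(4*I))*(-1/2) = (18*(4*I))*(-1/2) = (72*I)*(-1/2) = -36*I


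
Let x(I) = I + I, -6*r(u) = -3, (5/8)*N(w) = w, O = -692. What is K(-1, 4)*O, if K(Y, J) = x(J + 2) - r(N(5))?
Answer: -7958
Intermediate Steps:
N(w) = 8*w/5
r(u) = ½ (r(u) = -⅙*(-3) = ½)
x(I) = 2*I
K(Y, J) = 7/2 + 2*J (K(Y, J) = 2*(J + 2) - 1*½ = 2*(2 + J) - ½ = (4 + 2*J) - ½ = 7/2 + 2*J)
K(-1, 4)*O = (7/2 + 2*4)*(-692) = (7/2 + 8)*(-692) = (23/2)*(-692) = -7958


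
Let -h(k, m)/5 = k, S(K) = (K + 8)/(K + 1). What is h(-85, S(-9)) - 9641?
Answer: -9216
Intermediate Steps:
S(K) = (8 + K)/(1 + K)
h(k, m) = -5*k
h(-85, S(-9)) - 9641 = -5*(-85) - 9641 = 425 - 9641 = -9216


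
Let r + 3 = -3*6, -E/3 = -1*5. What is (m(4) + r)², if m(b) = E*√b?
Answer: 81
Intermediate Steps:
E = 15 (E = -(-3)*5 = -3*(-5) = 15)
m(b) = 15*√b
r = -21 (r = -3 - 3*6 = -3 - 18 = -21)
(m(4) + r)² = (15*√4 - 21)² = (15*2 - 21)² = (30 - 21)² = 9² = 81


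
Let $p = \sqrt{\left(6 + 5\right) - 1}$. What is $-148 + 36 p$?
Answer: $-148 + 36 \sqrt{10} \approx -34.158$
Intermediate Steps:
$p = \sqrt{10}$ ($p = \sqrt{11 - 1} = \sqrt{10} \approx 3.1623$)
$-148 + 36 p = -148 + 36 \sqrt{10}$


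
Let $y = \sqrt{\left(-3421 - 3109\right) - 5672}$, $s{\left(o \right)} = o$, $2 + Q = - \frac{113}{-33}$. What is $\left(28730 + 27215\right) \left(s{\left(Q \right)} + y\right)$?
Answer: $\frac{2629415}{33} + 55945 i \sqrt{12202} \approx 79679.0 + 6.1798 \cdot 10^{6} i$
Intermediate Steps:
$Q = \frac{47}{33}$ ($Q = -2 - \frac{113}{-33} = -2 - - \frac{113}{33} = -2 + \frac{113}{33} = \frac{47}{33} \approx 1.4242$)
$y = i \sqrt{12202}$ ($y = \sqrt{-6530 - 5672} = \sqrt{-12202} = i \sqrt{12202} \approx 110.46 i$)
$\left(28730 + 27215\right) \left(s{\left(Q \right)} + y\right) = \left(28730 + 27215\right) \left(\frac{47}{33} + i \sqrt{12202}\right) = 55945 \left(\frac{47}{33} + i \sqrt{12202}\right) = \frac{2629415}{33} + 55945 i \sqrt{12202}$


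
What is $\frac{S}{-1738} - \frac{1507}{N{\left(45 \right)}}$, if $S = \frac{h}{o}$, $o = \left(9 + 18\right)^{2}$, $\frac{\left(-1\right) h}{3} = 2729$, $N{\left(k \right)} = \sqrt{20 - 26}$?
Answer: $\frac{2729}{422334} + \frac{1507 i \sqrt{6}}{6} \approx 0.0064617 + 615.23 i$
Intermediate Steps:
$N{\left(k \right)} = i \sqrt{6}$ ($N{\left(k \right)} = \sqrt{-6} = i \sqrt{6}$)
$h = -8187$ ($h = \left(-3\right) 2729 = -8187$)
$o = 729$ ($o = 27^{2} = 729$)
$S = - \frac{2729}{243}$ ($S = - \frac{8187}{729} = \left(-8187\right) \frac{1}{729} = - \frac{2729}{243} \approx -11.23$)
$\frac{S}{-1738} - \frac{1507}{N{\left(45 \right)}} = - \frac{2729}{243 \left(-1738\right)} - \frac{1507}{i \sqrt{6}} = \left(- \frac{2729}{243}\right) \left(- \frac{1}{1738}\right) - 1507 \left(- \frac{i \sqrt{6}}{6}\right) = \frac{2729}{422334} + \frac{1507 i \sqrt{6}}{6}$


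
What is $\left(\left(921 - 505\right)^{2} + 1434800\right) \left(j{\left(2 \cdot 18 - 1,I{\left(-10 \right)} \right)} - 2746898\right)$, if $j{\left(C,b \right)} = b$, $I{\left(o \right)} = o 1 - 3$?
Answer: $-4416637332816$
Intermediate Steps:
$I{\left(o \right)} = -3 + o$ ($I{\left(o \right)} = o - 3 = -3 + o$)
$\left(\left(921 - 505\right)^{2} + 1434800\right) \left(j{\left(2 \cdot 18 - 1,I{\left(-10 \right)} \right)} - 2746898\right) = \left(\left(921 - 505\right)^{2} + 1434800\right) \left(\left(-3 - 10\right) - 2746898\right) = \left(416^{2} + 1434800\right) \left(-13 - 2746898\right) = \left(173056 + 1434800\right) \left(-2746911\right) = 1607856 \left(-2746911\right) = -4416637332816$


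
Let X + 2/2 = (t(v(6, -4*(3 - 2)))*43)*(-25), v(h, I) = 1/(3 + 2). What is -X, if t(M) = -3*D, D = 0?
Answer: 1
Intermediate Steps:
v(h, I) = ⅕ (v(h, I) = 1/5 = ⅕)
t(M) = 0 (t(M) = -3*0 = 0)
X = -1 (X = -1 + (0*43)*(-25) = -1 + 0*(-25) = -1 + 0 = -1)
-X = -1*(-1) = 1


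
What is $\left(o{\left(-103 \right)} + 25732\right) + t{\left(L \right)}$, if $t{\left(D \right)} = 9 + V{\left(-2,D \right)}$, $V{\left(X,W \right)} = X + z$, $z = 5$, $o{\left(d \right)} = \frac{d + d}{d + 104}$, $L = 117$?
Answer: $25538$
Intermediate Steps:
$o{\left(d \right)} = \frac{2 d}{104 + d}$
$V{\left(X,W \right)} = 5 + X$ ($V{\left(X,W \right)} = X + 5 = 5 + X$)
$t{\left(D \right)} = 12$ ($t{\left(D \right)} = 9 + \left(5 - 2\right) = 9 + 3 = 12$)
$\left(o{\left(-103 \right)} + 25732\right) + t{\left(L \right)} = \left(2 \left(-103\right) \frac{1}{104 - 103} + 25732\right) + 12 = \left(2 \left(-103\right) 1^{-1} + 25732\right) + 12 = \left(2 \left(-103\right) 1 + 25732\right) + 12 = \left(-206 + 25732\right) + 12 = 25526 + 12 = 25538$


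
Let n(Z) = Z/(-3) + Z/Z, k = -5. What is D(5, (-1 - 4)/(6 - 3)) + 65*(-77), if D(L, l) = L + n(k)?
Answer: -14992/3 ≈ -4997.3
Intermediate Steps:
n(Z) = 1 - Z/3 (n(Z) = Z*(-⅓) + 1 = -Z/3 + 1 = 1 - Z/3)
D(L, l) = 8/3 + L (D(L, l) = L + (1 - ⅓*(-5)) = L + (1 + 5/3) = L + 8/3 = 8/3 + L)
D(5, (-1 - 4)/(6 - 3)) + 65*(-77) = (8/3 + 5) + 65*(-77) = 23/3 - 5005 = -14992/3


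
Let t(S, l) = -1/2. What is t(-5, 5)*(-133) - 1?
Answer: 131/2 ≈ 65.500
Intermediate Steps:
t(S, l) = -½ (t(S, l) = -1*½ = -½)
t(-5, 5)*(-133) - 1 = -½*(-133) - 1 = 133/2 - 1 = 131/2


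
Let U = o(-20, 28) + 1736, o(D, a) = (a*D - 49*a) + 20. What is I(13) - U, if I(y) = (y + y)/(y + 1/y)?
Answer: 15129/85 ≈ 177.99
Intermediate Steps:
I(y) = 2*y/(y + 1/y) (I(y) = (2*y)/(y + 1/y) = 2*y/(y + 1/y))
o(D, a) = 20 - 49*a + D*a (o(D, a) = (D*a - 49*a) + 20 = (-49*a + D*a) + 20 = 20 - 49*a + D*a)
U = -176 (U = (20 - 49*28 - 20*28) + 1736 = (20 - 1372 - 560) + 1736 = -1912 + 1736 = -176)
I(13) - U = 2*13²/(1 + 13²) - 1*(-176) = 2*169/(1 + 169) + 176 = 2*169/170 + 176 = 2*169*(1/170) + 176 = 169/85 + 176 = 15129/85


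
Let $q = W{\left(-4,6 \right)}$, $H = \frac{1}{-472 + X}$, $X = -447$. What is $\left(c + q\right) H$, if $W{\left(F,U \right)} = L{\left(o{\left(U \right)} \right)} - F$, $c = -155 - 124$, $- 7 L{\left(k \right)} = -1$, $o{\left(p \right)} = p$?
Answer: $\frac{1924}{6433} \approx 0.29908$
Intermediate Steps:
$L{\left(k \right)} = \frac{1}{7}$ ($L{\left(k \right)} = \left(- \frac{1}{7}\right) \left(-1\right) = \frac{1}{7}$)
$H = - \frac{1}{919}$ ($H = \frac{1}{-472 - 447} = \frac{1}{-919} = - \frac{1}{919} \approx -0.0010881$)
$c = -279$
$W{\left(F,U \right)} = \frac{1}{7} - F$
$q = \frac{29}{7}$ ($q = \frac{1}{7} - -4 = \frac{1}{7} + 4 = \frac{29}{7} \approx 4.1429$)
$\left(c + q\right) H = \left(-279 + \frac{29}{7}\right) \left(- \frac{1}{919}\right) = \left(- \frac{1924}{7}\right) \left(- \frac{1}{919}\right) = \frac{1924}{6433}$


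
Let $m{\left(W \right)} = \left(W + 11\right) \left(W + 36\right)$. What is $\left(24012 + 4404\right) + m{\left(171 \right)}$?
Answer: $66090$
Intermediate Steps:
$m{\left(W \right)} = \left(11 + W\right) \left(36 + W\right)$
$\left(24012 + 4404\right) + m{\left(171 \right)} = \left(24012 + 4404\right) + \left(396 + 171^{2} + 47 \cdot 171\right) = 28416 + \left(396 + 29241 + 8037\right) = 28416 + 37674 = 66090$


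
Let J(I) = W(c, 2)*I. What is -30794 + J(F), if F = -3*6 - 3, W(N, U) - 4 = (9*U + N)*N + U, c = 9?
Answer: -36023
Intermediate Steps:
W(N, U) = 4 + U + N*(N + 9*U) (W(N, U) = 4 + ((9*U + N)*N + U) = 4 + ((N + 9*U)*N + U) = 4 + (N*(N + 9*U) + U) = 4 + (U + N*(N + 9*U)) = 4 + U + N*(N + 9*U))
F = -21 (F = -18 - 3 = -21)
J(I) = 249*I (J(I) = (4 + 2 + 9² + 9*9*2)*I = (4 + 2 + 81 + 162)*I = 249*I)
-30794 + J(F) = -30794 + 249*(-21) = -30794 - 5229 = -36023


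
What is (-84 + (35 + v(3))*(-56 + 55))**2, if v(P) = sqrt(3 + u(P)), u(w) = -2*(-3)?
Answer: 14884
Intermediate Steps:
u(w) = 6
v(P) = 3 (v(P) = sqrt(3 + 6) = sqrt(9) = 3)
(-84 + (35 + v(3))*(-56 + 55))**2 = (-84 + (35 + 3)*(-56 + 55))**2 = (-84 + 38*(-1))**2 = (-84 - 38)**2 = (-122)**2 = 14884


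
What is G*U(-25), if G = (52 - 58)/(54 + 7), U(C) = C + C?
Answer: 300/61 ≈ 4.9180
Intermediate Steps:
U(C) = 2*C
G = -6/61 ≈ -0.098361
G*U(-25) = -12*(-25)/61 = -6/61*(-50) = 300/61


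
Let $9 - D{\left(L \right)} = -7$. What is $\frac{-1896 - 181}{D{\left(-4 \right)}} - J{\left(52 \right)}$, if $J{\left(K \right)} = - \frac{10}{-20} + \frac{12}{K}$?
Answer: $- \frac{27153}{208} \approx -130.54$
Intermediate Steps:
$D{\left(L \right)} = 16$ ($D{\left(L \right)} = 9 - -7 = 9 + 7 = 16$)
$J{\left(K \right)} = \frac{1}{2} + \frac{12}{K}$ ($J{\left(K \right)} = \left(-10\right) \left(- \frac{1}{20}\right) + \frac{12}{K} = \frac{1}{2} + \frac{12}{K}$)
$\frac{-1896 - 181}{D{\left(-4 \right)}} - J{\left(52 \right)} = \frac{-1896 - 181}{16} - \frac{24 + 52}{2 \cdot 52} = \left(-1896 - 181\right) \frac{1}{16} - \frac{1}{2} \cdot \frac{1}{52} \cdot 76 = \left(-2077\right) \frac{1}{16} - \frac{19}{26} = - \frac{2077}{16} - \frac{19}{26} = - \frac{27153}{208}$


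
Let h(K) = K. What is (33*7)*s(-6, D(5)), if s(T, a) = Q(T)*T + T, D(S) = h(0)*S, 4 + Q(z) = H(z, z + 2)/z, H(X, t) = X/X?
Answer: 4389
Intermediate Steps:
H(X, t) = 1
Q(z) = -4 + 1/z
D(S) = 0 (D(S) = 0*S = 0)
s(T, a) = T + T*(-4 + 1/T) (s(T, a) = (-4 + 1/T)*T + T = T*(-4 + 1/T) + T = T + T*(-4 + 1/T))
(33*7)*s(-6, D(5)) = (33*7)*(1 - 3*(-6)) = 231*(1 + 18) = 231*19 = 4389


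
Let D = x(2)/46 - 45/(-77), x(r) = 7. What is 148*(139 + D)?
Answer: 36626078/1771 ≈ 20681.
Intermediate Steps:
D = 2609/3542 (D = 7/46 - 45/(-77) = 7*(1/46) - 45*(-1/77) = 7/46 + 45/77 = 2609/3542 ≈ 0.73659)
148*(139 + D) = 148*(139 + 2609/3542) = 148*(494947/3542) = 36626078/1771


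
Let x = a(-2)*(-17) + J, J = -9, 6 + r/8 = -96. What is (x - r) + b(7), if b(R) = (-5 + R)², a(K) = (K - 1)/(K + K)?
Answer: 3193/4 ≈ 798.25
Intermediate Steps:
r = -816 (r = -48 + 8*(-96) = -48 - 768 = -816)
a(K) = (-1 + K)/(2*K) (a(K) = (-1 + K)/((2*K)) = (-1 + K)*(1/(2*K)) = (-1 + K)/(2*K))
x = -87/4 (x = ((½)*(-1 - 2)/(-2))*(-17) - 9 = ((½)*(-½)*(-3))*(-17) - 9 = (¾)*(-17) - 9 = -51/4 - 9 = -87/4 ≈ -21.750)
(x - r) + b(7) = (-87/4 - 1*(-816)) + (-5 + 7)² = (-87/4 + 816) + 2² = 3177/4 + 4 = 3193/4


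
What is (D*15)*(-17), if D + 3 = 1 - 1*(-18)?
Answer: -4080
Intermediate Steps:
D = 16 (D = -3 + (1 - 1*(-18)) = -3 + (1 + 18) = -3 + 19 = 16)
(D*15)*(-17) = (16*15)*(-17) = 240*(-17) = -4080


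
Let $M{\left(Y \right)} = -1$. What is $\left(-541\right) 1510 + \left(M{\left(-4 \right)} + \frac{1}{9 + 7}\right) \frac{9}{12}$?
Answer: $- \frac{52282285}{64} \approx -8.1691 \cdot 10^{5}$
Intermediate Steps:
$\left(-541\right) 1510 + \left(M{\left(-4 \right)} + \frac{1}{9 + 7}\right) \frac{9}{12} = \left(-541\right) 1510 + \left(-1 + \frac{1}{9 + 7}\right) \frac{9}{12} = -816910 + \left(-1 + \frac{1}{16}\right) 9 \cdot \frac{1}{12} = -816910 + \left(-1 + \frac{1}{16}\right) \frac{3}{4} = -816910 - \frac{45}{64} = - \frac{52282285}{64}$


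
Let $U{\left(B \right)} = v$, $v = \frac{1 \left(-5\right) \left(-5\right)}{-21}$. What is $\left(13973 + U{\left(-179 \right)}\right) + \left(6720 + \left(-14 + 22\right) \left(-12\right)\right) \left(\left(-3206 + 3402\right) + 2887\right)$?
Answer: $\frac{429151040}{21} \approx 2.0436 \cdot 10^{7}$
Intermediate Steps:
$v = - \frac{25}{21}$ ($v = \left(-5\right) \left(-5\right) \left(- \frac{1}{21}\right) = 25 \left(- \frac{1}{21}\right) = - \frac{25}{21} \approx -1.1905$)
$U{\left(B \right)} = - \frac{25}{21}$
$\left(13973 + U{\left(-179 \right)}\right) + \left(6720 + \left(-14 + 22\right) \left(-12\right)\right) \left(\left(-3206 + 3402\right) + 2887\right) = \left(13973 - \frac{25}{21}\right) + \left(6720 + \left(-14 + 22\right) \left(-12\right)\right) \left(\left(-3206 + 3402\right) + 2887\right) = \frac{293408}{21} + \left(6720 + 8 \left(-12\right)\right) \left(196 + 2887\right) = \frac{293408}{21} + \left(6720 - 96\right) 3083 = \frac{293408}{21} + 6624 \cdot 3083 = \frac{293408}{21} + 20421792 = \frac{429151040}{21}$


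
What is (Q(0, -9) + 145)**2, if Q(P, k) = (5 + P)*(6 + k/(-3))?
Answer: 36100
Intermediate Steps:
Q(P, k) = (5 + P)*(6 - k/3) (Q(P, k) = (5 + P)*(6 + k*(-1/3)) = (5 + P)*(6 - k/3))
(Q(0, -9) + 145)**2 = ((30 + 6*0 - 5/3*(-9) - 1/3*0*(-9)) + 145)**2 = ((30 + 0 + 15 + 0) + 145)**2 = (45 + 145)**2 = 190**2 = 36100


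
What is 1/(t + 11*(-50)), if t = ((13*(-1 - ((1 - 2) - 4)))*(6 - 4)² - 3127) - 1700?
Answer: -1/5169 ≈ -0.00019346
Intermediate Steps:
t = -4619 (t = ((13*(-1 - (-1 - 4)))*2² - 3127) - 1700 = ((13*(-1 - 1*(-5)))*4 - 3127) - 1700 = ((13*(-1 + 5))*4 - 3127) - 1700 = ((13*4)*4 - 3127) - 1700 = (52*4 - 3127) - 1700 = (208 - 3127) - 1700 = -2919 - 1700 = -4619)
1/(t + 11*(-50)) = 1/(-4619 + 11*(-50)) = 1/(-4619 - 550) = 1/(-5169) = -1/5169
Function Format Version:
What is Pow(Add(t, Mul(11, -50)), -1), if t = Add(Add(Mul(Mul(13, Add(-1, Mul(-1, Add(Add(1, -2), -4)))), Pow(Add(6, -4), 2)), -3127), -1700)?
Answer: Rational(-1, 5169) ≈ -0.00019346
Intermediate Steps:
t = -4619 (t = Add(Add(Mul(Mul(13, Add(-1, Mul(-1, Add(-1, -4)))), Pow(2, 2)), -3127), -1700) = Add(Add(Mul(Mul(13, Add(-1, Mul(-1, -5))), 4), -3127), -1700) = Add(Add(Mul(Mul(13, Add(-1, 5)), 4), -3127), -1700) = Add(Add(Mul(Mul(13, 4), 4), -3127), -1700) = Add(Add(Mul(52, 4), -3127), -1700) = Add(Add(208, -3127), -1700) = Add(-2919, -1700) = -4619)
Pow(Add(t, Mul(11, -50)), -1) = Pow(Add(-4619, Mul(11, -50)), -1) = Pow(Add(-4619, -550), -1) = Pow(-5169, -1) = Rational(-1, 5169)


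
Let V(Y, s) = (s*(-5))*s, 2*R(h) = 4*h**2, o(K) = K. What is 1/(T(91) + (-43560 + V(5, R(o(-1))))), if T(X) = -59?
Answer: -1/43639 ≈ -2.2915e-5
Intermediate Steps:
R(h) = 2*h**2 (R(h) = (4*h**2)/2 = 2*h**2)
V(Y, s) = -5*s**2 (V(Y, s) = (-5*s)*s = -5*s**2)
1/(T(91) + (-43560 + V(5, R(o(-1))))) = 1/(-59 + (-43560 - 5*(2*(-1)**2)**2)) = 1/(-59 + (-43560 - 5*(2*1)**2)) = 1/(-59 + (-43560 - 5*2**2)) = 1/(-59 + (-43560 - 5*4)) = 1/(-59 + (-43560 - 20)) = 1/(-59 - 43580) = 1/(-43639) = -1/43639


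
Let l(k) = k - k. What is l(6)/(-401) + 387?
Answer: 387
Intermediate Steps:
l(k) = 0
l(6)/(-401) + 387 = 0/(-401) + 387 = -1/401*0 + 387 = 0 + 387 = 387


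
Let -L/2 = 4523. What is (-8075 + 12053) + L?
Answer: -5068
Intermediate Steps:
L = -9046 (L = -2*4523 = -9046)
(-8075 + 12053) + L = (-8075 + 12053) - 9046 = 3978 - 9046 = -5068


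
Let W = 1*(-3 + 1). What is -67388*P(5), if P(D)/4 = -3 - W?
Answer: 269552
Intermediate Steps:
W = -2 (W = 1*(-2) = -2)
P(D) = -4 (P(D) = 4*(-3 - 1*(-2)) = 4*(-3 + 2) = 4*(-1) = -4)
-67388*P(5) = -67388*(-4) = 269552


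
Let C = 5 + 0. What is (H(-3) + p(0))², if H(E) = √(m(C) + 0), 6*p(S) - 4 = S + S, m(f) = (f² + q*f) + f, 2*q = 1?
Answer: 593/18 + 2*√130/3 ≈ 40.546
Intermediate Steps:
q = ½ (q = (½)*1 = ½ ≈ 0.50000)
C = 5
m(f) = f² + 3*f/2 (m(f) = (f² + f/2) + f = f² + 3*f/2)
p(S) = ⅔ + S/3 (p(S) = ⅔ + (S + S)/6 = ⅔ + (2*S)/6 = ⅔ + S/3)
H(E) = √130/2 (H(E) = √((½)*5*(3 + 2*5) + 0) = √((½)*5*(3 + 10) + 0) = √((½)*5*13 + 0) = √(65/2 + 0) = √(65/2) = √130/2)
(H(-3) + p(0))² = (√130/2 + (⅔ + (⅓)*0))² = (√130/2 + (⅔ + 0))² = (√130/2 + ⅔)² = (⅔ + √130/2)²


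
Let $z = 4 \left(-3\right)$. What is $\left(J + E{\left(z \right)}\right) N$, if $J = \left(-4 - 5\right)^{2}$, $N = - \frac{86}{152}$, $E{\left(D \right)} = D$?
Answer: $- \frac{2967}{76} \approx -39.039$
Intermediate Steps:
$z = -12$
$N = - \frac{43}{76}$ ($N = \left(-86\right) \frac{1}{152} = - \frac{43}{76} \approx -0.56579$)
$J = 81$ ($J = \left(-9\right)^{2} = 81$)
$\left(J + E{\left(z \right)}\right) N = \left(81 - 12\right) \left(- \frac{43}{76}\right) = 69 \left(- \frac{43}{76}\right) = - \frac{2967}{76}$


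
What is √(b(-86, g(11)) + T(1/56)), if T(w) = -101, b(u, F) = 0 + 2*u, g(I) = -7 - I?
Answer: I*√273 ≈ 16.523*I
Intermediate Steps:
b(u, F) = 2*u
√(b(-86, g(11)) + T(1/56)) = √(2*(-86) - 101) = √(-172 - 101) = √(-273) = I*√273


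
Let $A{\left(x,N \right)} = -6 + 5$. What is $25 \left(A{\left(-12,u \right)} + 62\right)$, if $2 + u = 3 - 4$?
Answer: $1525$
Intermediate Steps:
$u = -3$ ($u = -2 + \left(3 - 4\right) = -2 - 1 = -3$)
$A{\left(x,N \right)} = -1$
$25 \left(A{\left(-12,u \right)} + 62\right) = 25 \left(-1 + 62\right) = 25 \cdot 61 = 1525$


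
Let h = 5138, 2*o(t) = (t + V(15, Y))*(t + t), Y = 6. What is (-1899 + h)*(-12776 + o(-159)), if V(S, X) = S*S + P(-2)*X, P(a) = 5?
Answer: -90821560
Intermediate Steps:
V(S, X) = S**2 + 5*X (V(S, X) = S*S + 5*X = S**2 + 5*X)
o(t) = t*(255 + t) (o(t) = ((t + (15**2 + 5*6))*(t + t))/2 = ((t + (225 + 30))*(2*t))/2 = ((t + 255)*(2*t))/2 = ((255 + t)*(2*t))/2 = (2*t*(255 + t))/2 = t*(255 + t))
(-1899 + h)*(-12776 + o(-159)) = (-1899 + 5138)*(-12776 - 159*(255 - 159)) = 3239*(-12776 - 159*96) = 3239*(-12776 - 15264) = 3239*(-28040) = -90821560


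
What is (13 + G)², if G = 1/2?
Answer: 729/4 ≈ 182.25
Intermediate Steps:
G = ½ ≈ 0.50000
(13 + G)² = (13 + ½)² = (27/2)² = 729/4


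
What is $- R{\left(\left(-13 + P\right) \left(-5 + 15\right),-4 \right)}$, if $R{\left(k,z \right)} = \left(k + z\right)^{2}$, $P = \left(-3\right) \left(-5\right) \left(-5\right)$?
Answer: $-781456$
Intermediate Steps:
$P = -75$ ($P = 15 \left(-5\right) = -75$)
$- R{\left(\left(-13 + P\right) \left(-5 + 15\right),-4 \right)} = - \left(\left(-13 - 75\right) \left(-5 + 15\right) - 4\right)^{2} = - \left(\left(-88\right) 10 - 4\right)^{2} = - \left(-880 - 4\right)^{2} = - \left(-884\right)^{2} = \left(-1\right) 781456 = -781456$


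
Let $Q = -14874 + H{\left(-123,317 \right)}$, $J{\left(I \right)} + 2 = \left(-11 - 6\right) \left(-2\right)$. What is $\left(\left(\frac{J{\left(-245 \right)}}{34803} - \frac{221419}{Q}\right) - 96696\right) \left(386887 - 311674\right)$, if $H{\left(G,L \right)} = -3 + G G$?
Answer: $- \frac{794624770381037}{108276} \approx -7.3389 \cdot 10^{9}$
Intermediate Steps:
$H{\left(G,L \right)} = -3 + G^{2}$
$J{\left(I \right)} = 32$ ($J{\left(I \right)} = -2 + \left(-11 - 6\right) \left(-2\right) = -2 - -34 = -2 + 34 = 32$)
$Q = 252$ ($Q = -14874 - \left(3 - \left(-123\right)^{2}\right) = -14874 + \left(-3 + 15129\right) = -14874 + 15126 = 252$)
$\left(\left(\frac{J{\left(-245 \right)}}{34803} - \frac{221419}{Q}\right) - 96696\right) \left(386887 - 311674\right) = \left(\left(\frac{32}{34803} - \frac{221419}{252}\right) - 96696\right) \left(386887 - 311674\right) = \left(\left(32 \cdot \frac{1}{34803} - \frac{221419}{252}\right) - 96696\right) 75213 = \left(\left(\frac{32}{34803} - \frac{221419}{252}\right) - 96696\right) 75213 = \left(- \frac{856226377}{974484} - 96696\right) 75213 = \left(- \frac{95084931241}{974484}\right) 75213 = - \frac{794624770381037}{108276}$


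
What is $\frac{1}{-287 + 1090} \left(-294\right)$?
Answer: $- \frac{294}{803} \approx -0.36613$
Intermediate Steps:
$\frac{1}{-287 + 1090} \left(-294\right) = \frac{1}{803} \left(-294\right) = - \frac{294}{803}$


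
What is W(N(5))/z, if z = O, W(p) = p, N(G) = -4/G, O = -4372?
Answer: 1/5465 ≈ 0.00018298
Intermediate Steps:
z = -4372
W(N(5))/z = -4/5/(-4372) = -4*1/5*(-1/4372) = -4/5*(-1/4372) = 1/5465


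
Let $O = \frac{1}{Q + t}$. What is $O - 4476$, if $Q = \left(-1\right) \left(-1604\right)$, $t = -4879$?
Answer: $- \frac{14658901}{3275} \approx -4476.0$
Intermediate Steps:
$Q = 1604$
$O = - \frac{1}{3275}$ ($O = \frac{1}{1604 - 4879} = \frac{1}{-3275} = - \frac{1}{3275} \approx -0.00030534$)
$O - 4476 = - \frac{1}{3275} - 4476 = - \frac{14658901}{3275}$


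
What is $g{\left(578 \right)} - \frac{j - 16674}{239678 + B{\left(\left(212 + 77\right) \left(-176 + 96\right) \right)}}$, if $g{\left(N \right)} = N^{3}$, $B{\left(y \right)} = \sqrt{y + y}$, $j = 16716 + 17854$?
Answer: $\frac{2773193780000190140}{14361397481} + \frac{304232 i \sqrt{10}}{14361397481} \approx 1.931 \cdot 10^{8} + 6.699 \cdot 10^{-5} i$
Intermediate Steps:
$j = 34570$
$B{\left(y \right)} = \sqrt{2} \sqrt{y}$ ($B{\left(y \right)} = \sqrt{2 y} = \sqrt{2} \sqrt{y}$)
$g{\left(578 \right)} - \frac{j - 16674}{239678 + B{\left(\left(212 + 77\right) \left(-176 + 96\right) \right)}} = 578^{3} - \frac{34570 - 16674}{239678 + \sqrt{2} \sqrt{\left(212 + 77\right) \left(-176 + 96\right)}} = 193100552 - \frac{17896}{239678 + \sqrt{2} \sqrt{289 \left(-80\right)}} = 193100552 - \frac{17896}{239678 + \sqrt{2} \sqrt{-23120}} = 193100552 - \frac{17896}{239678 + \sqrt{2} \cdot 68 i \sqrt{5}} = 193100552 - \frac{17896}{239678 + 68 i \sqrt{10}}$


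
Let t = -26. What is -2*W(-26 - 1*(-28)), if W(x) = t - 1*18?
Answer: 88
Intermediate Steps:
W(x) = -44 (W(x) = -26 - 1*18 = -26 - 18 = -44)
-2*W(-26 - 1*(-28)) = -2*(-44) = 88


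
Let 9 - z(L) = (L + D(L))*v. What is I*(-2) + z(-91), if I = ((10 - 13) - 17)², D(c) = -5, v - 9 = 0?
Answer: 73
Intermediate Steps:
v = 9 (v = 9 + 0 = 9)
z(L) = 54 - 9*L (z(L) = 9 - (L - 5)*9 = 9 - (-5 + L)*9 = 9 - (-45 + 9*L) = 9 + (45 - 9*L) = 54 - 9*L)
I = 400 (I = (-3 - 17)² = (-20)² = 400)
I*(-2) + z(-91) = 400*(-2) + (54 - 9*(-91)) = -800 + (54 + 819) = -800 + 873 = 73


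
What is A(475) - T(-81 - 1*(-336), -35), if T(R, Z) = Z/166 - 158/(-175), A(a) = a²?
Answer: 6554386147/29050 ≈ 2.2562e+5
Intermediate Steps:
T(R, Z) = 158/175 + Z/166 (T(R, Z) = Z*(1/166) - 158*(-1/175) = Z/166 + 158/175 = 158/175 + Z/166)
A(475) - T(-81 - 1*(-336), -35) = 475² - (158/175 + (1/166)*(-35)) = 225625 - (158/175 - 35/166) = 225625 - 1*20103/29050 = 225625 - 20103/29050 = 6554386147/29050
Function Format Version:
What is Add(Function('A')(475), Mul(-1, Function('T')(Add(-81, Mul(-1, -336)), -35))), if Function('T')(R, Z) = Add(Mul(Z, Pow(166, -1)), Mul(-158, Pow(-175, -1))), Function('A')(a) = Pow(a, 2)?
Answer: Rational(6554386147, 29050) ≈ 2.2562e+5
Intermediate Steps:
Function('T')(R, Z) = Add(Rational(158, 175), Mul(Rational(1, 166), Z)) (Function('T')(R, Z) = Add(Mul(Z, Rational(1, 166)), Mul(-158, Rational(-1, 175))) = Add(Mul(Rational(1, 166), Z), Rational(158, 175)) = Add(Rational(158, 175), Mul(Rational(1, 166), Z)))
Add(Function('A')(475), Mul(-1, Function('T')(Add(-81, Mul(-1, -336)), -35))) = Add(Pow(475, 2), Mul(-1, Add(Rational(158, 175), Mul(Rational(1, 166), -35)))) = Add(225625, Mul(-1, Add(Rational(158, 175), Rational(-35, 166)))) = Add(225625, Mul(-1, Rational(20103, 29050))) = Add(225625, Rational(-20103, 29050)) = Rational(6554386147, 29050)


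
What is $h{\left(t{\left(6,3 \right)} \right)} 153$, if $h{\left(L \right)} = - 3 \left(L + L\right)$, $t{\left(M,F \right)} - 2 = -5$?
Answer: $2754$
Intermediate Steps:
$t{\left(M,F \right)} = -3$ ($t{\left(M,F \right)} = 2 - 5 = -3$)
$h{\left(L \right)} = - 6 L$ ($h{\left(L \right)} = - 3 \cdot 2 L = - 6 L$)
$h{\left(t{\left(6,3 \right)} \right)} 153 = \left(-6\right) \left(-3\right) 153 = 18 \cdot 153 = 2754$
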